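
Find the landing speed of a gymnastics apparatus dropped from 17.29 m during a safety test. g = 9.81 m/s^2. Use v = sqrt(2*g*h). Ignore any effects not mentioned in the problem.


v = sqrt(2 * g * h)
v = sqrt(2 * 9.81 * 17.29)
v = sqrt(339.2298) = 18.4182 m/s

18.4182 m/s


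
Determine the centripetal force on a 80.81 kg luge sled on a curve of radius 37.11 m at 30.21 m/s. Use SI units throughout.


Fc = m * v^2 / r
v^2 = 30.21^2 = 912.6441
Fc = 80.81 * 912.6441 / 37.11
Fc = 73750.7697 / 37.11 = 1987.3557 N

1987.3557 N


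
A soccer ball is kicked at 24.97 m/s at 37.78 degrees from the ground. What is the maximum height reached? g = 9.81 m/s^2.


H = (v*sin(theta))^2 / (2*g)
vy = v*sin(theta) = 24.97 * sin(37.78 deg) = 15.2974 m/s
H = vy^2 / (2*g) = 234.0105 / (2*9.81)
H = 234.0105 / 19.62 = 11.9271 m

11.9271 m


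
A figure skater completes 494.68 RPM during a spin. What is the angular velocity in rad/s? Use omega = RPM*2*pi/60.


omega = RPM * 2 * pi / 60
omega = 494.68 * 2 * 3.14159 / 60
omega = 3108.1661 / 60 = 51.8028 rad/s

51.8028 rad/s


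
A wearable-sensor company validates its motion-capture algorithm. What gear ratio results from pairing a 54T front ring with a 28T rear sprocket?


GR = front_teeth / rear_teeth
GR = 54 / 28
GR = 1.9286

1.9286


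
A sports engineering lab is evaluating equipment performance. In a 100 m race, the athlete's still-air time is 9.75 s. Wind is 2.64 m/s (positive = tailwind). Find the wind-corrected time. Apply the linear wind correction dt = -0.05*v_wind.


dt = -0.05 * v_wind = -0.05 * 2.64 = -0.132 s
t_corrected = t_still + dt = 9.75 + (-0.132)
t_corrected = 9.618 s

9.618 s


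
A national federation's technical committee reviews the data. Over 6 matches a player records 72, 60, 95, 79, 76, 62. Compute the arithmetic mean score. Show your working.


Average = sum / n
Sum = 444
Average = 444 / 6 = 74

74


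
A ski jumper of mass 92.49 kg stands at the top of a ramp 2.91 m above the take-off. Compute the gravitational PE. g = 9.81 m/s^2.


PE = m * g * h
PE = 92.49 * 9.81 * 2.91
PE = 907.3269 * 2.91 = 2640.3213 J

2640.3213 J


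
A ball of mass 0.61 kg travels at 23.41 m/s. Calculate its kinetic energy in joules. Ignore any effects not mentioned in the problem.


KE = 0.5 * m * v^2
KE = 0.5 * 0.61 * 23.41^2
KE = 0.5 * 0.61 * 548.0281 = 167.1486 J

167.1486 J


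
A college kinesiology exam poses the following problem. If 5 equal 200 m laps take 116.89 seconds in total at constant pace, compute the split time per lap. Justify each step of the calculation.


Split time = total_time / n_laps = 116.89 / 5
Split time = 23.378 s per lap

23.378 s


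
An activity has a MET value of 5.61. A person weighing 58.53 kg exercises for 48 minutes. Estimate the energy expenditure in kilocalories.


kcal = MET * mass * time_hr
Convert time: 48 min = 0.8 hr
kcal = 5.61 * 58.53 * 0.8
kcal = 262.6826 kcal

262.6826 kcal


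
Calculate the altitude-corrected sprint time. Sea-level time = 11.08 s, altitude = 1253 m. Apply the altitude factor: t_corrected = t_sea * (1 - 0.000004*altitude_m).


Correction factor = 1 - 0.000004 * 1253 = 0.994988
t_corrected = t_sea * factor = 11.08 * 0.994988
t_corrected = 11.0245 s

11.0245 s


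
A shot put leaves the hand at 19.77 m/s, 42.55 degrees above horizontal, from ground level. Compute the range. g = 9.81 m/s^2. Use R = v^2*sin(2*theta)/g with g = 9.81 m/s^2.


R = v^2 * sin(2*theta) / g
Convert angle to radians: theta = 42.55 deg = 0.7426 rad
sin(2*theta) = sin(1.4853) = 0.9963
R = 19.77^2 * 0.9963 / 9.81
R = 390.8529 * 0.9963 / 9.81 = 39.6967 m

39.6967 m


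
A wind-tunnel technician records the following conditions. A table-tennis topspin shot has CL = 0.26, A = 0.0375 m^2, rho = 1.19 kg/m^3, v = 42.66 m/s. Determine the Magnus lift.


FM = 0.5 * CL * rho * A * v^2
FM = 0.5 * 0.26 * 1.19 * 0.0375 * 42.66^2
v^2 = 1819.8756
FM = 0.5 * 0.26 * 1.19 * 0.0375 * 1819.8756 = 10.5576 N

10.5576 N


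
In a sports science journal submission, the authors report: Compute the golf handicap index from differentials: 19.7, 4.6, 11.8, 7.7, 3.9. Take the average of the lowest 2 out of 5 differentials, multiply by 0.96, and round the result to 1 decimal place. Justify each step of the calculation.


All differentials: 19.7, 4.6, 11.8, 7.7, 3.9
Sorted: 3.9, 4.6, 7.7, 11.8, 19.7
Best 2: 3.9, 4.6
Average of best = 8.5 / 2 = 4.25
Raw index = 4.25 * 0.96 = 4.08
Handicap index = round(4.08, 1) = 4.1

4.1


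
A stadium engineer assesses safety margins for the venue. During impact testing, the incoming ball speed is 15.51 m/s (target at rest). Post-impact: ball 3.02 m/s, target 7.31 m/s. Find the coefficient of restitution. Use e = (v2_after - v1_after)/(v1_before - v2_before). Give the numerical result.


e = (v2_after - v1_after) / (v1_before - v2_before)
Numerator = 7.31 - 3.02 = 4.29
Denominator = 15.51 - 0 = 15.51
e = 4.29 / 15.51 = 0.2766

0.2766


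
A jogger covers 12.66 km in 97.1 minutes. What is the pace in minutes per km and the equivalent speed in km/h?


Pace = time / distance = 97.1 min / 12.66 km = 7.6698 min/km
Speed = distance / time_in_hours = 12.66 / 1.6183 hr
Speed = 7.8229 km/h

7.6698 min/km, 7.8229 km/h


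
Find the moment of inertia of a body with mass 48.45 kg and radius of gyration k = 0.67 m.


I = m * k^2
I = 48.45 * 0.67^2
I = 48.45 * 0.4489 = 21.7492 kg*m^2

21.7492 kg*m^2


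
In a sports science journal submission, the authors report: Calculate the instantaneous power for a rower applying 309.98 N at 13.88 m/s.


P = F * v
P = 309.98 * 13.88
P = 4302.5224 W

4302.5224 W


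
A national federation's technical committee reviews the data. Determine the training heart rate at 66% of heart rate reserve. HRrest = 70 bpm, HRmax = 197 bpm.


Target = HRrest + pct*(HRmax - HRrest)
Heart rate reserve = HRmax - HRrest = 197 - 70 = 127 bpm
Fraction = 66% = 0.66
Target = 70 + 0.66 * 127
Target = 70 + 83.82 = 153.82 bpm

153.82 bpm


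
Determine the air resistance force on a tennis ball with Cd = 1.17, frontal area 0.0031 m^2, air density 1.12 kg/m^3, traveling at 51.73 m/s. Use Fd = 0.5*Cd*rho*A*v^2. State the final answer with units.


Fd = 0.5 * Cd * rho * A * v^2
Fd = 0.5 * 1.17 * 1.12 * 0.0031 * 51.73^2
v^2 = 2675.9929
Fd = 0.5 * 1.17 * 1.12 * 0.0031 * 2675.9929 = 5.4353 N

5.4353 N


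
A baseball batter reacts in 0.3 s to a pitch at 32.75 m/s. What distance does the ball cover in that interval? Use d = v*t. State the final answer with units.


d = v * t
d = 32.75 * 0.3
d = 9.825 m

9.825 m


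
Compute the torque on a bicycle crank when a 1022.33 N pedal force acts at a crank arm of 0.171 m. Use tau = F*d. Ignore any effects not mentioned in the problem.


tau = F * d
tau = 1022.33 * 0.171
tau = 174.8184 N*m

174.8184 N*m


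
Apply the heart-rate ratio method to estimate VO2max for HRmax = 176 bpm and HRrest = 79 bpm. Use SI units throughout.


VO2max = 15.3 * HRmax / HRrest
VO2max = 15.3 * 176 / 79
VO2max = 2692.8 / 79 = 34.0861 mL/kg/min

34.0861 mL/kg/min


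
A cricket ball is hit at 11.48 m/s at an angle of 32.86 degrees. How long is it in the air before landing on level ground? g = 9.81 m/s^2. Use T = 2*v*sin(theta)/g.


T = 2*v*sin(theta)/g
sin(theta) = sin(32.86 deg) = 0.5426
T = 2*11.48*0.5426 / 9.81
T = 12.4578 / 9.81 = 1.2699 s

1.2699 s


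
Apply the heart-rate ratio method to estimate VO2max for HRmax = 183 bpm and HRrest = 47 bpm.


VO2max = 15.3 * HRmax / HRrest
VO2max = 15.3 * 183 / 47
VO2max = 2799.9 / 47 = 59.5723 mL/kg/min

59.5723 mL/kg/min


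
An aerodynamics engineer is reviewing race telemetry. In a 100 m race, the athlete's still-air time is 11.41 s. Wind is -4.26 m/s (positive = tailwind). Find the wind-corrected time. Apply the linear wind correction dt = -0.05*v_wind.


dt = -0.05 * v_wind = -0.05 * -4.26 = 0.213 s
t_corrected = t_still + dt = 11.41 + (0.213)
t_corrected = 11.623 s

11.623 s


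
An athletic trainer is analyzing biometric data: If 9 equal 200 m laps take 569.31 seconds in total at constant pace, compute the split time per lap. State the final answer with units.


Split time = total_time / n_laps = 569.31 / 9
Split time = 63.2567 s per lap

63.2567 s


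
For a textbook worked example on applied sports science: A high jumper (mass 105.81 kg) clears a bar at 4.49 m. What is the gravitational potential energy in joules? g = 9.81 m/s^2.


PE = m * g * h
PE = 105.81 * 9.81 * 4.49
PE = 1037.9961 * 4.49 = 4660.6025 J

4660.6025 J


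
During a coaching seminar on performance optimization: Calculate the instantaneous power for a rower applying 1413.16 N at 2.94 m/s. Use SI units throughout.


P = F * v
P = 1413.16 * 2.94
P = 4154.6904 W

4154.6904 W


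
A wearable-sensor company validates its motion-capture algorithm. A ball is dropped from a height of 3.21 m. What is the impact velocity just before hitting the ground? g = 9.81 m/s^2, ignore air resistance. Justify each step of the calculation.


v = sqrt(2 * g * h)
v = sqrt(2 * 9.81 * 3.21)
v = sqrt(62.9802) = 7.936 m/s

7.936 m/s


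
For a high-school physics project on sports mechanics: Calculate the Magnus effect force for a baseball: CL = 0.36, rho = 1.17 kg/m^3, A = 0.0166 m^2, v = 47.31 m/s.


FM = 0.5 * CL * rho * A * v^2
FM = 0.5 * 0.36 * 1.17 * 0.0166 * 47.31^2
v^2 = 2238.2361
FM = 0.5 * 0.36 * 1.17 * 0.0166 * 2238.2361 = 7.8248 N

7.8248 N


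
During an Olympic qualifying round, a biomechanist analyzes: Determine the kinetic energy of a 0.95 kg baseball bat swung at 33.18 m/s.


KE = 0.5 * m * v^2
KE = 0.5 * 0.95 * 33.18^2
KE = 0.5 * 0.95 * 1100.9124 = 522.9334 J

522.9334 J


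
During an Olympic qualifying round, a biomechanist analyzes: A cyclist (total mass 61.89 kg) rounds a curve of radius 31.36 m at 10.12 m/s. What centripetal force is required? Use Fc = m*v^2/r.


Fc = m * v^2 / r
v^2 = 10.12^2 = 102.4144
Fc = 61.89 * 102.4144 / 31.36
Fc = 6338.4272 / 31.36 = 202.1182 N

202.1182 N


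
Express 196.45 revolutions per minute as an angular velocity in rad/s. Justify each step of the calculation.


omega = RPM * 2 * pi / 60
omega = 196.45 * 2 * 3.14159 / 60
omega = 1234.3318 / 60 = 20.5722 rad/s

20.5722 rad/s


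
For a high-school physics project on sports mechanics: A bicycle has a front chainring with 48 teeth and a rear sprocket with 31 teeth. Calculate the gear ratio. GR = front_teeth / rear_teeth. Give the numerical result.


GR = front_teeth / rear_teeth
GR = 48 / 31
GR = 1.5484

1.5484


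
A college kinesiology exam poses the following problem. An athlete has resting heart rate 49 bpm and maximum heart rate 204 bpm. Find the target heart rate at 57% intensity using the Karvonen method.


Target = HRrest + pct*(HRmax - HRrest)
Heart rate reserve = HRmax - HRrest = 204 - 49 = 155 bpm
Fraction = 57% = 0.57
Target = 49 + 0.57 * 155
Target = 49 + 88.35 = 137.35 bpm

137.35 bpm


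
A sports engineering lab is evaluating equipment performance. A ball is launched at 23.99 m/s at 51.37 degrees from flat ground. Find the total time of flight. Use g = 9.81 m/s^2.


T = 2*v*sin(theta)/g
sin(theta) = sin(51.37 deg) = 0.7812
T = 2*23.99*0.7812 / 9.81
T = 37.4817 / 9.81 = 3.8208 s

3.8208 s


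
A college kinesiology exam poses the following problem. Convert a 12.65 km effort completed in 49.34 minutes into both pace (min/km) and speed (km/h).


Pace = time / distance = 49.34 min / 12.65 km = 3.9004 min/km
Speed = distance / time_in_hours = 12.65 / 0.8223 hr
Speed = 15.3831 km/h

3.9004 min/km, 15.3831 km/h


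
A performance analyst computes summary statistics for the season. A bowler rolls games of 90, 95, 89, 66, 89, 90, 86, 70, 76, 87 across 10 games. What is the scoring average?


Average = sum / n
Sum = 838
Average = 838 / 10 = 83.8

83.8


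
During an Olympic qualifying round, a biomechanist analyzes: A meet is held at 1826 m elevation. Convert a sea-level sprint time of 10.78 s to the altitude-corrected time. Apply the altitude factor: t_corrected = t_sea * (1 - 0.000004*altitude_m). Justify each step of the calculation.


Correction factor = 1 - 0.000004 * 1826 = 0.992696
t_corrected = t_sea * factor = 10.78 * 0.992696
t_corrected = 10.7013 s

10.7013 s


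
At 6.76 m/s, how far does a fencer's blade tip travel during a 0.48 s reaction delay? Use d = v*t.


d = v * t
d = 6.76 * 0.48
d = 3.2448 m

3.2448 m


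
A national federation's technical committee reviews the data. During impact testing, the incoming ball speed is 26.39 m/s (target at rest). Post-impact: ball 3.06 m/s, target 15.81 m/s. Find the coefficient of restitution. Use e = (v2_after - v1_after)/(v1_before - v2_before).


e = (v2_after - v1_after) / (v1_before - v2_before)
Numerator = 15.81 - 3.06 = 12.75
Denominator = 26.39 - 0 = 26.39
e = 12.75 / 26.39 = 0.4831

0.4831


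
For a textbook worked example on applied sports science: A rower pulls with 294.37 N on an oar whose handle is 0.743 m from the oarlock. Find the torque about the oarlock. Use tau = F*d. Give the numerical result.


tau = F * d
tau = 294.37 * 0.743
tau = 218.7169 N*m

218.7169 N*m


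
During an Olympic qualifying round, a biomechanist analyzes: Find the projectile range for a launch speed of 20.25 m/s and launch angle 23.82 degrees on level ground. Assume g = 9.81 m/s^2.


R = v^2 * sin(2*theta) / g
Convert angle to radians: theta = 23.82 deg = 0.4157 rad
sin(2*theta) = sin(0.8315) = 0.7389
R = 20.25^2 * 0.7389 / 9.81
R = 410.0625 * 0.7389 / 9.81 = 30.8874 m

30.8874 m


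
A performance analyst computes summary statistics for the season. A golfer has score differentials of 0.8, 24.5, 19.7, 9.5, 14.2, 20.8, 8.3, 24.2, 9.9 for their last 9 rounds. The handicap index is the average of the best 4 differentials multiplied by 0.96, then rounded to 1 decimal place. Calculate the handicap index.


All differentials: 0.8, 24.5, 19.7, 9.5, 14.2, 20.8, 8.3, 24.2, 9.9
Sorted: 0.8, 8.3, 9.5, 9.9, 14.2, 19.7, 20.8, 24.2, 24.5
Best 4: 0.8, 8.3, 9.5, 9.9
Average of best = 28.5 / 4 = 7.125
Raw index = 7.125 * 0.96 = 6.84
Handicap index = round(6.84, 1) = 6.8

6.8


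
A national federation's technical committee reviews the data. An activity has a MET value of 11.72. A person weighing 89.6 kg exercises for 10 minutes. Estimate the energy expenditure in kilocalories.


kcal = MET * mass * time_hr
Convert time: 10 min = 0.1667 hr
kcal = 11.72 * 89.6 * 0.1667
kcal = 175.0187 kcal

175.0187 kcal


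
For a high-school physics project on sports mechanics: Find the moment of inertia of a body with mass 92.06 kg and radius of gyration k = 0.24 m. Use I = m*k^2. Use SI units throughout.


I = m * k^2
I = 92.06 * 0.24^2
I = 92.06 * 0.0576 = 5.3027 kg*m^2

5.3027 kg*m^2


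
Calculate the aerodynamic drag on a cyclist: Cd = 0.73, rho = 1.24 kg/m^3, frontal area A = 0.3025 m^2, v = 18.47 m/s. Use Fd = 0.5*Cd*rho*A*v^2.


Fd = 0.5 * Cd * rho * A * v^2
Fd = 0.5 * 0.73 * 1.24 * 0.3025 * 18.47^2
v^2 = 341.1409
Fd = 0.5 * 0.73 * 1.24 * 0.3025 * 341.1409 = 46.7061 N

46.7061 N


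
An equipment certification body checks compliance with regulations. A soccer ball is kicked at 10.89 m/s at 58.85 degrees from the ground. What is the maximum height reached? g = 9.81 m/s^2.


H = (v*sin(theta))^2 / (2*g)
vy = v*sin(theta) = 10.89 * sin(58.85 deg) = 9.3198 m/s
H = vy^2 / (2*g) = 86.8593 / (2*9.81)
H = 86.8593 / 19.62 = 4.4271 m

4.4271 m


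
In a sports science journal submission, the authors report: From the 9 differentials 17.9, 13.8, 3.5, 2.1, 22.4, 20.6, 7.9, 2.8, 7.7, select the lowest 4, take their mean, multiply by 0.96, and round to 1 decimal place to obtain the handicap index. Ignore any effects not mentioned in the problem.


All differentials: 17.9, 13.8, 3.5, 2.1, 22.4, 20.6, 7.9, 2.8, 7.7
Sorted: 2.1, 2.8, 3.5, 7.7, 7.9, 13.8, 17.9, 20.6, 22.4
Best 4: 2.1, 2.8, 3.5, 7.7
Average of best = 16.1 / 4 = 4.025
Raw index = 4.025 * 0.96 = 3.864
Handicap index = round(3.864, 1) = 3.9

3.9


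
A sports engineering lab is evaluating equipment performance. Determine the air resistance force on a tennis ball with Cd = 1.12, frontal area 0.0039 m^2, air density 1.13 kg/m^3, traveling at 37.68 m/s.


Fd = 0.5 * Cd * rho * A * v^2
Fd = 0.5 * 1.12 * 1.13 * 0.0039 * 37.68^2
v^2 = 1419.7824
Fd = 0.5 * 1.12 * 1.13 * 0.0039 * 1419.7824 = 3.5039 N

3.5039 N


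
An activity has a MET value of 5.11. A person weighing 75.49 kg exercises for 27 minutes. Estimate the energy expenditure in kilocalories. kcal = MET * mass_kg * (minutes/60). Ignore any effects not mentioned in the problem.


kcal = MET * mass * time_hr
Convert time: 27 min = 0.45 hr
kcal = 5.11 * 75.49 * 0.45
kcal = 173.5893 kcal

173.5893 kcal


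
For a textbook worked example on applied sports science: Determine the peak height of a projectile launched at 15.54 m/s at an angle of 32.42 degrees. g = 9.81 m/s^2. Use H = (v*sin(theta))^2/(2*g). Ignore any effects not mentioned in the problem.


H = (v*sin(theta))^2 / (2*g)
vy = v*sin(theta) = 15.54 * sin(32.42 deg) = 8.3313 m/s
H = vy^2 / (2*g) = 69.411 / (2*9.81)
H = 69.411 / 19.62 = 3.5378 m

3.5378 m


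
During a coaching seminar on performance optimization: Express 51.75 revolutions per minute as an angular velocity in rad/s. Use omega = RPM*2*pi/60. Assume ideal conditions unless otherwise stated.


omega = RPM * 2 * pi / 60
omega = 51.75 * 2 * 3.14159 / 60
omega = 325.1548 / 60 = 5.4192 rad/s

5.4192 rad/s


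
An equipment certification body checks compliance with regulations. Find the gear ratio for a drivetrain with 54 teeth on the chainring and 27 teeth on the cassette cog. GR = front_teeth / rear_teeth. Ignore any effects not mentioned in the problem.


GR = front_teeth / rear_teeth
GR = 54 / 27
GR = 2

2


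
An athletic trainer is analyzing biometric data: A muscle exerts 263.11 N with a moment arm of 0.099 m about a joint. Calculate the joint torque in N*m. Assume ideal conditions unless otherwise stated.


tau = F * d
tau = 263.11 * 0.099
tau = 26.0479 N*m

26.0479 N*m


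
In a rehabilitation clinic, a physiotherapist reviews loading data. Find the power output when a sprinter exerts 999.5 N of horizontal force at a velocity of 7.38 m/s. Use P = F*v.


P = F * v
P = 999.5 * 7.38
P = 7376.31 W

7376.31 W


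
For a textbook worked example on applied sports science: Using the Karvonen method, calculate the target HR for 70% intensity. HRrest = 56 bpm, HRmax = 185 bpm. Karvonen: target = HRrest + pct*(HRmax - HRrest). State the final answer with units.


Target = HRrest + pct*(HRmax - HRrest)
Heart rate reserve = HRmax - HRrest = 185 - 56 = 129 bpm
Fraction = 70% = 0.7
Target = 56 + 0.7 * 129
Target = 56 + 90.3 = 146.3 bpm

146.3 bpm


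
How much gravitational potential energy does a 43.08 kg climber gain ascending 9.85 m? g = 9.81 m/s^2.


PE = m * g * h
PE = 43.08 * 9.81 * 9.85
PE = 422.6148 * 9.85 = 4162.7558 J

4162.7558 J


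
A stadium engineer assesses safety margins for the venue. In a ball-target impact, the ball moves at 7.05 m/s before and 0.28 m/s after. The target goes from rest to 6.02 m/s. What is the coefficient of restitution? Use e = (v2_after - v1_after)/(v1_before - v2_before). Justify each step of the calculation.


e = (v2_after - v1_after) / (v1_before - v2_before)
Numerator = 6.02 - 0.28 = 5.74
Denominator = 7.05 - 0 = 7.05
e = 5.74 / 7.05 = 0.8142

0.8142


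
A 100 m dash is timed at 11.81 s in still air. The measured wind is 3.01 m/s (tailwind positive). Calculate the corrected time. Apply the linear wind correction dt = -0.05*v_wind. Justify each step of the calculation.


dt = -0.05 * v_wind = -0.05 * 3.01 = -0.1505 s
t_corrected = t_still + dt = 11.81 + (-0.1505)
t_corrected = 11.6595 s

11.6595 s


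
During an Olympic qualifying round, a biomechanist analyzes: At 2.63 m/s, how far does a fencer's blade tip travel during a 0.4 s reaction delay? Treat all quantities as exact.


d = v * t
d = 2.63 * 0.4
d = 1.052 m

1.052 m


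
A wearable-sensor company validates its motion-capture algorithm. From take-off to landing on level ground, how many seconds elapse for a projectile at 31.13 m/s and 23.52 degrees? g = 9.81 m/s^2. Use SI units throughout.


T = 2*v*sin(theta)/g
sin(theta) = sin(23.52 deg) = 0.3991
T = 2*31.13*0.3991 / 9.81
T = 24.846 / 9.81 = 2.5327 s

2.5327 s


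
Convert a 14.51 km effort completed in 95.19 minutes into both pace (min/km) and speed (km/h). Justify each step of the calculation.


Pace = time / distance = 95.19 min / 14.51 km = 6.5603 min/km
Speed = distance / time_in_hours = 14.51 / 1.5865 hr
Speed = 9.1459 km/h

6.5603 min/km, 9.1459 km/h


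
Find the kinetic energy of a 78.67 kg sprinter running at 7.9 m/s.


KE = 0.5 * m * v^2
KE = 0.5 * 78.67 * 7.9^2
KE = 0.5 * 78.67 * 62.41 = 2454.8974 J

2454.8974 J


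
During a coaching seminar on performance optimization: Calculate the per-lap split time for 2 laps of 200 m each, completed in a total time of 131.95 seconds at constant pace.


Split time = total_time / n_laps = 131.95 / 2
Split time = 65.975 s per lap

65.975 s


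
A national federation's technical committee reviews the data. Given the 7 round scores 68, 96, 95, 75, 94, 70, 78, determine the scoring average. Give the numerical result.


Average = sum / n
Sum = 576
Average = 576 / 7 = 82.2857

82.2857


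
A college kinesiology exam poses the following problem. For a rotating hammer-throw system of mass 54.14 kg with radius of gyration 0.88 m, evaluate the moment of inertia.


I = m * k^2
I = 54.14 * 0.88^2
I = 54.14 * 0.7744 = 41.926 kg*m^2

41.926 kg*m^2


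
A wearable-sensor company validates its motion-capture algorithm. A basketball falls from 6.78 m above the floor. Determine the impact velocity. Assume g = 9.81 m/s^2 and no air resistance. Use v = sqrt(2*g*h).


v = sqrt(2 * g * h)
v = sqrt(2 * 9.81 * 6.78)
v = sqrt(133.0236) = 11.5336 m/s

11.5336 m/s


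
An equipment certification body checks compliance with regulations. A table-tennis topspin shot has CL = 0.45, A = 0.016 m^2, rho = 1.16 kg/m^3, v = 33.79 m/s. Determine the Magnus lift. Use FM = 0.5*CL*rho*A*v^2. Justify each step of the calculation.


FM = 0.5 * CL * rho * A * v^2
FM = 0.5 * 0.45 * 1.16 * 0.016 * 33.79^2
v^2 = 1141.7641
FM = 0.5 * 0.45 * 1.16 * 0.016 * 1141.7641 = 4.768 N

4.768 N


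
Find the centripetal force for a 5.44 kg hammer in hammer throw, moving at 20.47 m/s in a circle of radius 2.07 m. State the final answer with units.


Fc = m * v^2 / r
v^2 = 20.47^2 = 419.0209
Fc = 5.44 * 419.0209 / 2.07
Fc = 2279.4737 / 2.07 = 1101.195 N

1101.195 N


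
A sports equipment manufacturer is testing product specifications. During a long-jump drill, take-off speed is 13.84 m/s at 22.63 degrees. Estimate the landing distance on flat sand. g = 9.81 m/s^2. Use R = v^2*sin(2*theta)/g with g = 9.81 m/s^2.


R = v^2 * sin(2*theta) / g
Convert angle to radians: theta = 22.63 deg = 0.395 rad
sin(2*theta) = sin(0.7899) = 0.7103
R = 13.84^2 * 0.7103 / 9.81
R = 191.5456 * 0.7103 / 9.81 = 13.8692 m

13.8692 m


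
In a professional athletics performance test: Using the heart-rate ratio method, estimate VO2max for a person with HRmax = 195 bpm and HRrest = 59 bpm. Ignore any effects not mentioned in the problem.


VO2max = 15.3 * HRmax / HRrest
VO2max = 15.3 * 195 / 59
VO2max = 2983.5 / 59 = 50.5678 mL/kg/min

50.5678 mL/kg/min


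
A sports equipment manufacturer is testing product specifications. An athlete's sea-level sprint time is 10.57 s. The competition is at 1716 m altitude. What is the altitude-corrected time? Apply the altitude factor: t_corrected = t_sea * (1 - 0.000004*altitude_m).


Correction factor = 1 - 0.000004 * 1716 = 0.993136
t_corrected = t_sea * factor = 10.57 * 0.993136
t_corrected = 10.4974 s

10.4974 s


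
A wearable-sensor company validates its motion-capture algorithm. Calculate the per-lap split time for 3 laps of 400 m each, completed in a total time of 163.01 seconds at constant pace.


Split time = total_time / n_laps = 163.01 / 3
Split time = 54.3367 s per lap

54.3367 s


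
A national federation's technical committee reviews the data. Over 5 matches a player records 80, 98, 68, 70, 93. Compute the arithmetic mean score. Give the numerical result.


Average = sum / n
Sum = 409
Average = 409 / 5 = 81.8

81.8


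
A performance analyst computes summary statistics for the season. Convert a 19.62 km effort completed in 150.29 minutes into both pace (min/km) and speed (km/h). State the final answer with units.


Pace = time / distance = 150.29 min / 19.62 km = 7.66 min/km
Speed = distance / time_in_hours = 19.62 / 2.5048 hr
Speed = 7.8329 km/h

7.66 min/km, 7.8329 km/h


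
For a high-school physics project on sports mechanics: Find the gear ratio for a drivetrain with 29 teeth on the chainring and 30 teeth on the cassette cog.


GR = front_teeth / rear_teeth
GR = 29 / 30
GR = 0.9667

0.9667


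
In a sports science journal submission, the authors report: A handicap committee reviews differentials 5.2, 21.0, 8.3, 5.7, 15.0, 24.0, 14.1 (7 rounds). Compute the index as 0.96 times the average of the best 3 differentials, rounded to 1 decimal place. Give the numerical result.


All differentials: 5.2, 21.0, 8.3, 5.7, 15.0, 24.0, 14.1
Sorted: 5.2, 5.7, 8.3, 14.1, 15.0, 21.0, 24.0
Best 3: 5.2, 5.7, 8.3
Average of best = 19.2 / 3 = 6.4
Raw index = 6.4 * 0.96 = 6.144
Handicap index = round(6.144, 1) = 6.1

6.1


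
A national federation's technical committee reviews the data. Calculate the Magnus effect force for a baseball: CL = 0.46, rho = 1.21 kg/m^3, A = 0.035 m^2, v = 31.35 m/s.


FM = 0.5 * CL * rho * A * v^2
FM = 0.5 * 0.46 * 1.21 * 0.035 * 31.35^2
v^2 = 982.8225
FM = 0.5 * 0.46 * 1.21 * 0.035 * 982.8225 = 9.5732 N

9.5732 N


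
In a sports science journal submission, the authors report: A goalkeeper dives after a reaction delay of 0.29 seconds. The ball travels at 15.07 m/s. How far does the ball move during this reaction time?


d = v * t
d = 15.07 * 0.29
d = 4.3703 m

4.3703 m


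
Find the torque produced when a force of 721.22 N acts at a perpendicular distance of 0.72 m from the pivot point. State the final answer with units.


tau = F * d
tau = 721.22 * 0.72
tau = 519.2784 N*m

519.2784 N*m


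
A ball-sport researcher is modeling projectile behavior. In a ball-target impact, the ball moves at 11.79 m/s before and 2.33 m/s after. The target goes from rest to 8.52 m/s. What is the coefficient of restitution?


e = (v2_after - v1_after) / (v1_before - v2_before)
Numerator = 8.52 - 2.33 = 6.19
Denominator = 11.79 - 0 = 11.79
e = 6.19 / 11.79 = 0.525

0.525


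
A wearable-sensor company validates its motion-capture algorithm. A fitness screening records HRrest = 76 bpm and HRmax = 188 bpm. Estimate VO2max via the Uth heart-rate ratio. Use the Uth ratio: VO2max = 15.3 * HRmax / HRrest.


VO2max = 15.3 * HRmax / HRrest
VO2max = 15.3 * 188 / 76
VO2max = 2876.4 / 76 = 37.8474 mL/kg/min

37.8474 mL/kg/min


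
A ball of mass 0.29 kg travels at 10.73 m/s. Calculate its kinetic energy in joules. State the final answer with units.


KE = 0.5 * m * v^2
KE = 0.5 * 0.29 * 10.73^2
KE = 0.5 * 0.29 * 115.1329 = 16.6943 J

16.6943 J


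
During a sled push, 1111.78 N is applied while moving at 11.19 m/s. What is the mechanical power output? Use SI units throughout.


P = F * v
P = 1111.78 * 11.19
P = 12440.8182 W

12440.8182 W


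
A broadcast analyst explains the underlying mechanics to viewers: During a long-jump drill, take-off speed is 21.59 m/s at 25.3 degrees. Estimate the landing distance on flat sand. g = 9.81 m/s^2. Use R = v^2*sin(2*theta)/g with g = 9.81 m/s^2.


R = v^2 * sin(2*theta) / g
Convert angle to radians: theta = 25.3 deg = 0.4416 rad
sin(2*theta) = sin(0.8831) = 0.7727
R = 21.59^2 * 0.7727 / 9.81
R = 466.1281 * 0.7727 / 9.81 = 36.7169 m

36.7169 m


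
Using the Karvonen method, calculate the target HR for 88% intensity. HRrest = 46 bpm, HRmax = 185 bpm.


Target = HRrest + pct*(HRmax - HRrest)
Heart rate reserve = HRmax - HRrest = 185 - 46 = 139 bpm
Fraction = 88% = 0.88
Target = 46 + 0.88 * 139
Target = 46 + 122.32 = 168.32 bpm

168.32 bpm


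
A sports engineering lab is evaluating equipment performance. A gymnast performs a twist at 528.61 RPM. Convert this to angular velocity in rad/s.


omega = RPM * 2 * pi / 60
omega = 528.61 * 2 * 3.14159 / 60
omega = 3321.3546 / 60 = 55.3559 rad/s

55.3559 rad/s


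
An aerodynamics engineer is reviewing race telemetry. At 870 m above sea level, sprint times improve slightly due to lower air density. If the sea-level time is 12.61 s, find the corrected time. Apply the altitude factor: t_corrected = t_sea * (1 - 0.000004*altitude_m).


Correction factor = 1 - 0.000004 * 870 = 0.99652
t_corrected = t_sea * factor = 12.61 * 0.99652
t_corrected = 12.5661 s

12.5661 s


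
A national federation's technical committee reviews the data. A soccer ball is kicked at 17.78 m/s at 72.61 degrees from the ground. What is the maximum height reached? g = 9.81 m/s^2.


H = (v*sin(theta))^2 / (2*g)
vy = v*sin(theta) = 17.78 * sin(72.61 deg) = 16.9673 m/s
H = vy^2 / (2*g) = 287.89 / (2*9.81)
H = 287.89 / 19.62 = 14.6733 m

14.6733 m


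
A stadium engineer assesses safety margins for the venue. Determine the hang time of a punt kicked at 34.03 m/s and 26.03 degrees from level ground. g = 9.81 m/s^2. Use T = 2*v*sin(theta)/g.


T = 2*v*sin(theta)/g
sin(theta) = sin(26.03 deg) = 0.4388
T = 2*34.03*0.4388 / 9.81
T = 29.8676 / 9.81 = 3.0446 s

3.0446 s


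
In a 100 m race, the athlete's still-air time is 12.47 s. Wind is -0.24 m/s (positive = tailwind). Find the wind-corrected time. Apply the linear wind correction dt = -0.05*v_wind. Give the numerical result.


dt = -0.05 * v_wind = -0.05 * -0.24 = 0.012 s
t_corrected = t_still + dt = 12.47 + (0.012)
t_corrected = 12.482 s

12.482 s


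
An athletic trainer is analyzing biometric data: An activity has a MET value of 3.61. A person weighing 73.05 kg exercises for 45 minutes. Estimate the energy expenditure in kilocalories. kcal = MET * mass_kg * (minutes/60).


kcal = MET * mass * time_hr
Convert time: 45 min = 0.75 hr
kcal = 3.61 * 73.05 * 0.75
kcal = 197.7829 kcal

197.7829 kcal


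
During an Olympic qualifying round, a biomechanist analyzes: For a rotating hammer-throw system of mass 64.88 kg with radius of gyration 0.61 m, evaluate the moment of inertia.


I = m * k^2
I = 64.88 * 0.61^2
I = 64.88 * 0.3721 = 24.1418 kg*m^2

24.1418 kg*m^2


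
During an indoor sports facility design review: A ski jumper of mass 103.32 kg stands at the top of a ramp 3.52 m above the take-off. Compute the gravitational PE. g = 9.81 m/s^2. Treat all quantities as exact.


PE = m * g * h
PE = 103.32 * 9.81 * 3.52
PE = 1013.5692 * 3.52 = 3567.7636 J

3567.7636 J


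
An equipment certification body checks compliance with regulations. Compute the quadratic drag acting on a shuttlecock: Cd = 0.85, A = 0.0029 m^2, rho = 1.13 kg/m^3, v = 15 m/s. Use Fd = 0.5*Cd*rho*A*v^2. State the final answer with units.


Fd = 0.5 * Cd * rho * A * v^2
Fd = 0.5 * 0.85 * 1.13 * 0.0029 * 15^2
v^2 = 225
Fd = 0.5 * 0.85 * 1.13 * 0.0029 * 225 = 0.3134 N

0.3134 N


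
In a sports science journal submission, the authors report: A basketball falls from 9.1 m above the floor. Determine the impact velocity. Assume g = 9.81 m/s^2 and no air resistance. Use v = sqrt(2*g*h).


v = sqrt(2 * g * h)
v = sqrt(2 * 9.81 * 9.1)
v = sqrt(178.542) = 13.362 m/s

13.362 m/s


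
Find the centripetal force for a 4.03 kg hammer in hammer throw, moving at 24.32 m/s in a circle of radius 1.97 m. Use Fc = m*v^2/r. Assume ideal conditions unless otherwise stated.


Fc = m * v^2 / r
v^2 = 24.32^2 = 591.4624
Fc = 4.03 * 591.4624 / 1.97
Fc = 2383.5935 / 1.97 = 1209.9459 N

1209.9459 N


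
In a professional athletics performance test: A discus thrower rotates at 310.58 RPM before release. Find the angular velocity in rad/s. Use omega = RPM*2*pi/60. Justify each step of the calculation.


omega = RPM * 2 * pi / 60
omega = 310.58 * 2 * 3.14159 / 60
omega = 1951.4317 / 60 = 32.5239 rad/s

32.5239 rad/s


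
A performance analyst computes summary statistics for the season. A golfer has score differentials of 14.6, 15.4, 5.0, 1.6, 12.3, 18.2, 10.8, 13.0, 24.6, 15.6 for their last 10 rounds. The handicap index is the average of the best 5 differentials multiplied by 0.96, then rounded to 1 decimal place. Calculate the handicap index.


All differentials: 14.6, 15.4, 5.0, 1.6, 12.3, 18.2, 10.8, 13.0, 24.6, 15.6
Sorted: 1.6, 5.0, 10.8, 12.3, 13.0, 14.6, 15.4, 15.6, 18.2, 24.6
Best 5: 1.6, 5.0, 10.8, 12.3, 13.0
Average of best = 42.7 / 5 = 8.54
Raw index = 8.54 * 0.96 = 8.1984
Handicap index = round(8.1984, 1) = 8.2

8.2


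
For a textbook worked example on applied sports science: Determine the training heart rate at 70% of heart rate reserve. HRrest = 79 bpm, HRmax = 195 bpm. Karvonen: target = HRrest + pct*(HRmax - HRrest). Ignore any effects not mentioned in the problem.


Target = HRrest + pct*(HRmax - HRrest)
Heart rate reserve = HRmax - HRrest = 195 - 79 = 116 bpm
Fraction = 70% = 0.7
Target = 79 + 0.7 * 116
Target = 79 + 81.2 = 160.2 bpm

160.2 bpm


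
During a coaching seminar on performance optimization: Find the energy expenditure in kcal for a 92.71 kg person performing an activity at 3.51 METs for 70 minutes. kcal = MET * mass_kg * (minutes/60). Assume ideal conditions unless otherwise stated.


kcal = MET * mass * time_hr
Convert time: 70 min = 1.1667 hr
kcal = 3.51 * 92.71 * 1.1667
kcal = 379.6474 kcal

379.6474 kcal


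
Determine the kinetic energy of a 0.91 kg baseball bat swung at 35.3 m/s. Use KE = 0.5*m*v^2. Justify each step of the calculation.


KE = 0.5 * m * v^2
KE = 0.5 * 0.91 * 35.3^2
KE = 0.5 * 0.91 * 1246.09 = 566.9709 J

566.9709 J


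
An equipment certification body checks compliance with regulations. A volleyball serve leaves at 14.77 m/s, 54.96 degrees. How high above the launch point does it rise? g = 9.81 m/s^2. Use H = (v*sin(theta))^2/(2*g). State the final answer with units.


H = (v*sin(theta))^2 / (2*g)
vy = v*sin(theta) = 14.77 * sin(54.96 deg) = 12.093 m/s
H = vy^2 / (2*g) = 146.2396 / (2*9.81)
H = 146.2396 / 19.62 = 7.4536 m

7.4536 m


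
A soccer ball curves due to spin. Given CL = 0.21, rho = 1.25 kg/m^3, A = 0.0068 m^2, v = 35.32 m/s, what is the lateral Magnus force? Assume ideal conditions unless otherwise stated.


FM = 0.5 * CL * rho * A * v^2
FM = 0.5 * 0.21 * 1.25 * 0.0068 * 35.32^2
v^2 = 1247.5024
FM = 0.5 * 0.21 * 1.25 * 0.0068 * 1247.5024 = 1.1134 N

1.1134 N


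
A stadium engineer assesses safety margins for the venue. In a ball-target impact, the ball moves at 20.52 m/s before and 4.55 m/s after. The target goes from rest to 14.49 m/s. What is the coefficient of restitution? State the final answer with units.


e = (v2_after - v1_after) / (v1_before - v2_before)
Numerator = 14.49 - 4.55 = 9.94
Denominator = 20.52 - 0 = 20.52
e = 9.94 / 20.52 = 0.4844

0.4844


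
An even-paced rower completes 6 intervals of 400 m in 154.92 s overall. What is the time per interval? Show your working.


Split time = total_time / n_laps = 154.92 / 6
Split time = 25.82 s per lap

25.82 s


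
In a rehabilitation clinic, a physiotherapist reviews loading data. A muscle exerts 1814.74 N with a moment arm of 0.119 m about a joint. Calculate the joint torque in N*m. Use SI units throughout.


tau = F * d
tau = 1814.74 * 0.119
tau = 215.9541 N*m

215.9541 N*m


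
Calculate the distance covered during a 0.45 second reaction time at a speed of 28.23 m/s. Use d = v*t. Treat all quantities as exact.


d = v * t
d = 28.23 * 0.45
d = 12.7035 m

12.7035 m


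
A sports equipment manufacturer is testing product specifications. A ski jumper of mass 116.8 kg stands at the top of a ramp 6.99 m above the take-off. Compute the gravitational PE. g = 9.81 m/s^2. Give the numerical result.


PE = m * g * h
PE = 116.8 * 9.81 * 6.99
PE = 1145.808 * 6.99 = 8009.1979 J

8009.1979 J


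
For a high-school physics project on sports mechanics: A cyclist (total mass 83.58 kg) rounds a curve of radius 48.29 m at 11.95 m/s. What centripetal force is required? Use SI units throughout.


Fc = m * v^2 / r
v^2 = 11.95^2 = 142.8025
Fc = 83.58 * 142.8025 / 48.29
Fc = 11935.4329 / 48.29 = 247.1616 N

247.1616 N


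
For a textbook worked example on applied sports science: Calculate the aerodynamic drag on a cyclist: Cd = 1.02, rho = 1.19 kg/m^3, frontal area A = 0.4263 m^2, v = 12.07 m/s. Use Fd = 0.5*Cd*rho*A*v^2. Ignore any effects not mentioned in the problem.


Fd = 0.5 * Cd * rho * A * v^2
Fd = 0.5 * 1.02 * 1.19 * 0.4263 * 12.07^2
v^2 = 145.6849
Fd = 0.5 * 1.02 * 1.19 * 0.4263 * 145.6849 = 37.6918 N

37.6918 N


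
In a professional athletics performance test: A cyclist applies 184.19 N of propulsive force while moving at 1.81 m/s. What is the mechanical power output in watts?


P = F * v
P = 184.19 * 1.81
P = 333.3839 W

333.3839 W


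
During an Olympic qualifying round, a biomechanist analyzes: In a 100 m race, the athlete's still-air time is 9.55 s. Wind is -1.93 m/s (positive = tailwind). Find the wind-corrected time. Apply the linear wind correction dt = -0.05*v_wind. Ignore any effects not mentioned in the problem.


dt = -0.05 * v_wind = -0.05 * -1.93 = 0.0965 s
t_corrected = t_still + dt = 9.55 + (0.0965)
t_corrected = 9.6465 s

9.6465 s


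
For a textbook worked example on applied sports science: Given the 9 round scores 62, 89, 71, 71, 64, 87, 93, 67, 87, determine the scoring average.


Average = sum / n
Sum = 691
Average = 691 / 9 = 76.7778

76.7778


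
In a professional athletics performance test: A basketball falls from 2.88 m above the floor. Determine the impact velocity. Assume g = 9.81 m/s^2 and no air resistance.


v = sqrt(2 * g * h)
v = sqrt(2 * 9.81 * 2.88)
v = sqrt(56.5056) = 7.517 m/s

7.517 m/s


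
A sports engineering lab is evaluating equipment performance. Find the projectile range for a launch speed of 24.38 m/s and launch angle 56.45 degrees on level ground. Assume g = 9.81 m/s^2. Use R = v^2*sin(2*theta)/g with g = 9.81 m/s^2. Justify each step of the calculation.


R = v^2 * sin(2*theta) / g
Convert angle to radians: theta = 56.45 deg = 0.9852 rad
sin(2*theta) = sin(1.9705) = 0.9212
R = 24.38^2 * 0.9212 / 9.81
R = 594.3844 * 0.9212 / 9.81 = 55.8143 m

55.8143 m


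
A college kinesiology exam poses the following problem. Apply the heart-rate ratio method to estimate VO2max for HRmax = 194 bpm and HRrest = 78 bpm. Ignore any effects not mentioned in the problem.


VO2max = 15.3 * HRmax / HRrest
VO2max = 15.3 * 194 / 78
VO2max = 2968.2 / 78 = 38.0538 mL/kg/min

38.0538 mL/kg/min


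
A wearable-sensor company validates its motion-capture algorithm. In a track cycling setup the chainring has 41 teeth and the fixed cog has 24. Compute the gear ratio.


GR = front_teeth / rear_teeth
GR = 41 / 24
GR = 1.7083

1.7083


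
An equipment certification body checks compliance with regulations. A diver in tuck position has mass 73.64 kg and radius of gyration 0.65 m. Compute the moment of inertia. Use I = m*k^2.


I = m * k^2
I = 73.64 * 0.65^2
I = 73.64 * 0.4225 = 31.1129 kg*m^2

31.1129 kg*m^2


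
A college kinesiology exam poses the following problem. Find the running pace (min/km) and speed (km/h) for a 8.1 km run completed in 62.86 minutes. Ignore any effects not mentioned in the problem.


Pace = time / distance = 62.86 min / 8.1 km = 7.7605 min/km
Speed = distance / time_in_hours = 8.1 / 1.0477 hr
Speed = 7.7315 km/h

7.7605 min/km, 7.7315 km/h


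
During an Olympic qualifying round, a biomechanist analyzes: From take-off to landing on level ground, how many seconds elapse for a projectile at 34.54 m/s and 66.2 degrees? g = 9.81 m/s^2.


T = 2*v*sin(theta)/g
sin(theta) = sin(66.2 deg) = 0.915
T = 2*34.54*0.915 / 9.81
T = 63.2054 / 9.81 = 6.443 s

6.443 s
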